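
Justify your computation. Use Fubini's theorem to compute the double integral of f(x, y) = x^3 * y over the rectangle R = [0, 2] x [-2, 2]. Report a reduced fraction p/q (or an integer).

f(x, y) is a tensor product of a function of x and a function of y, and both factors are bounded continuous (hence Lebesgue integrable) on the rectangle, so Fubini's theorem applies:
  integral_R f d(m x m) = (integral_a1^b1 x^3 dx) * (integral_a2^b2 y dy).
Inner integral in x: integral_{0}^{2} x^3 dx = (2^4 - 0^4)/4
  = 4.
Inner integral in y: integral_{-2}^{2} y dy = (2^2 - (-2)^2)/2
  = 0.
Product: (4) * (0) = 0.

0


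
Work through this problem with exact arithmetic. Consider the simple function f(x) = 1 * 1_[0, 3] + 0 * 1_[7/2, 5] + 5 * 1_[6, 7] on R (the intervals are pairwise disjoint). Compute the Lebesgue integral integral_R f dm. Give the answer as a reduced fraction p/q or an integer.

For a simple function f = sum_i c_i * 1_{A_i} with disjoint A_i,
  integral f dm = sum_i c_i * m(A_i).
Lengths of the A_i:
  m(A_1) = 3 - 0 = 3.
  m(A_2) = 5 - 7/2 = 3/2.
  m(A_3) = 7 - 6 = 1.
Contributions c_i * m(A_i):
  (1) * (3) = 3.
  (0) * (3/2) = 0.
  (5) * (1) = 5.
Total: 3 + 0 + 5 = 8.

8


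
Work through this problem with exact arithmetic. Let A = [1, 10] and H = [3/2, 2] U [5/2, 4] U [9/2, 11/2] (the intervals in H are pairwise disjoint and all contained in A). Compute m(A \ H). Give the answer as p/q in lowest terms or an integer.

The ambient interval has length m(A) = 10 - 1 = 9.
Since the holes are disjoint and sit inside A, by finite additivity
  m(H) = sum_i (b_i - a_i), and m(A \ H) = m(A) - m(H).
Computing the hole measures:
  m(H_1) = 2 - 3/2 = 1/2.
  m(H_2) = 4 - 5/2 = 3/2.
  m(H_3) = 11/2 - 9/2 = 1.
Summed: m(H) = 1/2 + 3/2 + 1 = 3.
So m(A \ H) = 9 - 3 = 6.

6


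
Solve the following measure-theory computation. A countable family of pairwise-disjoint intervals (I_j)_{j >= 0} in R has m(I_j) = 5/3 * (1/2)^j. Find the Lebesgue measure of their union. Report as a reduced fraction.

By countable additivity of the Lebesgue measure on pairwise disjoint measurable sets,
  m(union_{j >= 0} I_j) = sum_{j >= 0} m(I_j) = sum_{j >= 0} a * r^j,
  with a = 5/3 and r = 1/2.
Since 0 < r = 1/2 < 1, the geometric series converges:
  sum_{j >= 0} a * r^j = a / (1 - r).
  = 5/3 / (1 - 1/2)
  = 5/3 / (1/2)
  = 10/3.

10/3


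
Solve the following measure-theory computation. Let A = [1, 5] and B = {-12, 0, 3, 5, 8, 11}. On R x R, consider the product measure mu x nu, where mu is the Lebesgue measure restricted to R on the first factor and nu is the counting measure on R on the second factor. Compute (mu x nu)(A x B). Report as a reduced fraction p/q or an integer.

For a measurable rectangle A x B, the product measure satisfies
  (mu x nu)(A x B) = mu(A) * nu(B).
  mu(A) = 4.
  nu(B) = 6.
  (mu x nu)(A x B) = 4 * 6 = 24.

24


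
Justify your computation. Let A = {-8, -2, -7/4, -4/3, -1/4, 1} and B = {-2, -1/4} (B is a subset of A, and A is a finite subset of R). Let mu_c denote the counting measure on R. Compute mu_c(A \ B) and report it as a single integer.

Counting measure assigns mu_c(E) = |E| (number of elements) when E is finite. For B subset A, A \ B is the set of elements of A not in B, so |A \ B| = |A| - |B|.
|A| = 6, |B| = 2, so mu_c(A \ B) = 6 - 2 = 4.

4


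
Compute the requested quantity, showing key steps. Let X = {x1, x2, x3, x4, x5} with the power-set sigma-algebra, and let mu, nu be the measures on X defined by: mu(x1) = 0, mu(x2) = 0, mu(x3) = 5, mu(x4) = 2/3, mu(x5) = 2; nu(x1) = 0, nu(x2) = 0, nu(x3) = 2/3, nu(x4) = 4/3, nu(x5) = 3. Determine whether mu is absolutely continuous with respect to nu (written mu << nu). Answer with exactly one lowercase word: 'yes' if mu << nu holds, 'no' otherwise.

mu << nu means: every nu-null measurable set is also mu-null; equivalently, for every atom x, if nu({x}) = 0 then mu({x}) = 0.
Checking each atom:
  x1: nu = 0, mu = 0 -> consistent with mu << nu.
  x2: nu = 0, mu = 0 -> consistent with mu << nu.
  x3: nu = 2/3 > 0 -> no constraint.
  x4: nu = 4/3 > 0 -> no constraint.
  x5: nu = 3 > 0 -> no constraint.
No atom violates the condition. Therefore mu << nu.

yes


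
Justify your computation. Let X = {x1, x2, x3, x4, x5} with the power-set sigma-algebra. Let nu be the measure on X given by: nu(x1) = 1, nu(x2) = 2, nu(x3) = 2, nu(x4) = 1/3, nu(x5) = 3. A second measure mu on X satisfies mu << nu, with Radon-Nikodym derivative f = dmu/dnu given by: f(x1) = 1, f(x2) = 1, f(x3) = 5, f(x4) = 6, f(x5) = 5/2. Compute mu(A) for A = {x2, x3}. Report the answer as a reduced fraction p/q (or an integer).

By the defining property of the Radon-Nikodym derivative, for every measurable set A,
  mu(A) = integral_A f dnu.
Since nu is a discrete measure concentrated on the atoms of X, the integral over A reduces to the sum
  mu(A) = sum_{x in A} f(x) * nu({x}).
Computing each term:
  x2: f(x2) * nu(x2) = 1 * 2 = 2.
  x3: f(x3) * nu(x3) = 5 * 2 = 10.
Summing: mu(A) = 2 + 10 = 12.

12


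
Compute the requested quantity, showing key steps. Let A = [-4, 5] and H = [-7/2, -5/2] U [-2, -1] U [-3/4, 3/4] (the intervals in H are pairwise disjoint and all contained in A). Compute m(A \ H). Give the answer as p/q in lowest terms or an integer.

The ambient interval has length m(A) = 5 - (-4) = 9.
Since the holes are disjoint and sit inside A, by finite additivity
  m(H) = sum_i (b_i - a_i), and m(A \ H) = m(A) - m(H).
Computing the hole measures:
  m(H_1) = -5/2 - (-7/2) = 1.
  m(H_2) = -1 - (-2) = 1.
  m(H_3) = 3/4 - (-3/4) = 3/2.
Summed: m(H) = 1 + 1 + 3/2 = 7/2.
So m(A \ H) = 9 - 7/2 = 11/2.

11/2


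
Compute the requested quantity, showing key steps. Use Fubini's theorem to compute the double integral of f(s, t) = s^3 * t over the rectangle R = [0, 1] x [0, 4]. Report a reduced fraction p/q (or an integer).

f(s, t) is a tensor product of a function of s and a function of t, and both factors are bounded continuous (hence Lebesgue integrable) on the rectangle, so Fubini's theorem applies:
  integral_R f d(m x m) = (integral_a1^b1 s^3 ds) * (integral_a2^b2 t dt).
Inner integral in s: integral_{0}^{1} s^3 ds = (1^4 - 0^4)/4
  = 1/4.
Inner integral in t: integral_{0}^{4} t dt = (4^2 - 0^2)/2
  = 8.
Product: (1/4) * (8) = 2.

2


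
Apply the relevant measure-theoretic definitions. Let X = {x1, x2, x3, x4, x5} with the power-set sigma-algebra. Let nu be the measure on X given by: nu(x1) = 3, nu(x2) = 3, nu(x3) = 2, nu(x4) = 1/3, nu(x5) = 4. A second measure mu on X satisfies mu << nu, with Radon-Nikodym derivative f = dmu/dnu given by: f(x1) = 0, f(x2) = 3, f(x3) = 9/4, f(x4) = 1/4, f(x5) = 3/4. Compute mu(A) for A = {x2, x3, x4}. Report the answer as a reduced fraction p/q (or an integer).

By the defining property of the Radon-Nikodym derivative, for every measurable set A,
  mu(A) = integral_A f dnu.
Since nu is a discrete measure concentrated on the atoms of X, the integral over A reduces to the sum
  mu(A) = sum_{x in A} f(x) * nu({x}).
Computing each term:
  x2: f(x2) * nu(x2) = 3 * 3 = 9.
  x3: f(x3) * nu(x3) = 9/4 * 2 = 9/2.
  x4: f(x4) * nu(x4) = 1/4 * 1/3 = 1/12.
Summing: mu(A) = 9 + 9/2 + 1/12 = 163/12.

163/12


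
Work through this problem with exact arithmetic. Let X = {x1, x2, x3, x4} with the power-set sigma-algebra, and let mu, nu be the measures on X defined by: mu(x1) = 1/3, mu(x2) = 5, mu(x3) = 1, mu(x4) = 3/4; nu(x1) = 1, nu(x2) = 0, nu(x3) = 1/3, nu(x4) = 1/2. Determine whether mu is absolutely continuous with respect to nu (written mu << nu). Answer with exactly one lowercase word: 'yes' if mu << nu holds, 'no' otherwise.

mu << nu means: every nu-null measurable set is also mu-null; equivalently, for every atom x, if nu({x}) = 0 then mu({x}) = 0.
Checking each atom:
  x1: nu = 1 > 0 -> no constraint.
  x2: nu = 0, mu = 5 > 0 -> violates mu << nu.
  x3: nu = 1/3 > 0 -> no constraint.
  x4: nu = 1/2 > 0 -> no constraint.
The atom(s) x2 violate the condition (nu = 0 but mu > 0). Therefore mu is NOT absolutely continuous w.r.t. nu.

no


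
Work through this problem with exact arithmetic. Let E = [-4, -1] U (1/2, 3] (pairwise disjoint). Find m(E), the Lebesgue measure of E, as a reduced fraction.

For pairwise disjoint intervals, m(union_i I_i) = sum_i m(I_i),
and m is invariant under swapping open/closed endpoints (single points have measure 0).
So m(E) = sum_i (b_i - a_i).
  I_1 has length -1 - (-4) = 3.
  I_2 has length 3 - 1/2 = 5/2.
Summing:
  m(E) = 3 + 5/2 = 11/2.

11/2


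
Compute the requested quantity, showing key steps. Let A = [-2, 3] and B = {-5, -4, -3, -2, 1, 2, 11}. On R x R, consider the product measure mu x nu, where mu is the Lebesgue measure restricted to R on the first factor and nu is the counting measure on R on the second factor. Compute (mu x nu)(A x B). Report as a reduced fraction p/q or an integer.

For a measurable rectangle A x B, the product measure satisfies
  (mu x nu)(A x B) = mu(A) * nu(B).
  mu(A) = 5.
  nu(B) = 7.
  (mu x nu)(A x B) = 5 * 7 = 35.

35


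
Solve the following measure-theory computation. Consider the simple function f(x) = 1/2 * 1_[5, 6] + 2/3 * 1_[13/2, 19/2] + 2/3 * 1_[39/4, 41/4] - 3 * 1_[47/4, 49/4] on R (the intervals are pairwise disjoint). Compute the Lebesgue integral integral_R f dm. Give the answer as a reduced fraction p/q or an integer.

For a simple function f = sum_i c_i * 1_{A_i} with disjoint A_i,
  integral f dm = sum_i c_i * m(A_i).
Lengths of the A_i:
  m(A_1) = 6 - 5 = 1.
  m(A_2) = 19/2 - 13/2 = 3.
  m(A_3) = 41/4 - 39/4 = 1/2.
  m(A_4) = 49/4 - 47/4 = 1/2.
Contributions c_i * m(A_i):
  (1/2) * (1) = 1/2.
  (2/3) * (3) = 2.
  (2/3) * (1/2) = 1/3.
  (-3) * (1/2) = -3/2.
Total: 1/2 + 2 + 1/3 - 3/2 = 4/3.

4/3


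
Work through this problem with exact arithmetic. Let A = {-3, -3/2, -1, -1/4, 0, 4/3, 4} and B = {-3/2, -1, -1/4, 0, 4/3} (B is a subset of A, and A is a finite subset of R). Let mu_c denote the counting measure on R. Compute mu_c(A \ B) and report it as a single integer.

Counting measure assigns mu_c(E) = |E| (number of elements) when E is finite. For B subset A, A \ B is the set of elements of A not in B, so |A \ B| = |A| - |B|.
|A| = 7, |B| = 5, so mu_c(A \ B) = 7 - 5 = 2.

2


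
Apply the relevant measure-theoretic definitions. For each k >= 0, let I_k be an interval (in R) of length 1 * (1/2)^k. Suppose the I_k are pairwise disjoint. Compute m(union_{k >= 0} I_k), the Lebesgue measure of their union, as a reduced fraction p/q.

By countable additivity of the Lebesgue measure on pairwise disjoint measurable sets,
  m(union_{k >= 0} I_k) = sum_{k >= 0} m(I_k) = sum_{k >= 0} a * r^k,
  with a = 1 and r = 1/2.
Since 0 < r = 1/2 < 1, the geometric series converges:
  sum_{k >= 0} a * r^k = a / (1 - r).
  = 1 / (1 - 1/2)
  = 1 / (1/2)
  = 2.

2


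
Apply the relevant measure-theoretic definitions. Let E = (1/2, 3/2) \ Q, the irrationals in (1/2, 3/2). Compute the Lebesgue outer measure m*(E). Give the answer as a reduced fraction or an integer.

The interval I = (1/2, 3/2) has m(I) = 3/2 - 1/2 = 1 (endpoints are measure-zero, so open/closed/half-open agree). Write I = (I cap Q) u (I \ Q). The rationals in I are countable, so m*(I cap Q) = 0 (cover each rational by intervals whose total length is arbitrarily small). By countable subadditivity m*(I) <= m*(I cap Q) + m*(I \ Q), hence m*(I \ Q) >= m(I) = 1. The reverse inequality m*(I \ Q) <= m*(I) = 1 is trivial since (I \ Q) is a subset of I. Therefore m*(I \ Q) = 1.

1


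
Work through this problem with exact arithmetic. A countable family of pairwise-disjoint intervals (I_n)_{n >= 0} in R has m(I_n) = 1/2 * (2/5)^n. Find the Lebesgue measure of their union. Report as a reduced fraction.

By countable additivity of the Lebesgue measure on pairwise disjoint measurable sets,
  m(union_{n >= 0} I_n) = sum_{n >= 0} m(I_n) = sum_{n >= 0} a * r^n,
  with a = 1/2 and r = 2/5.
Since 0 < r = 2/5 < 1, the geometric series converges:
  sum_{n >= 0} a * r^n = a / (1 - r).
  = 1/2 / (1 - 2/5)
  = 1/2 / (3/5)
  = 5/6.

5/6


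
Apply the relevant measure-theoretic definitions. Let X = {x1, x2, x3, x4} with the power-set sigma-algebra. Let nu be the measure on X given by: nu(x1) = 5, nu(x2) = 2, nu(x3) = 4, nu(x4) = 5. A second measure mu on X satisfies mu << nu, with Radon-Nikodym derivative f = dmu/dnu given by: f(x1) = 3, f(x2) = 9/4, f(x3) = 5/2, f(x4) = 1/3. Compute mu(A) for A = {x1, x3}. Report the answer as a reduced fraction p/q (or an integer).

By the defining property of the Radon-Nikodym derivative, for every measurable set A,
  mu(A) = integral_A f dnu.
Since nu is a discrete measure concentrated on the atoms of X, the integral over A reduces to the sum
  mu(A) = sum_{x in A} f(x) * nu({x}).
Computing each term:
  x1: f(x1) * nu(x1) = 3 * 5 = 15.
  x3: f(x3) * nu(x3) = 5/2 * 4 = 10.
Summing: mu(A) = 15 + 10 = 25.

25


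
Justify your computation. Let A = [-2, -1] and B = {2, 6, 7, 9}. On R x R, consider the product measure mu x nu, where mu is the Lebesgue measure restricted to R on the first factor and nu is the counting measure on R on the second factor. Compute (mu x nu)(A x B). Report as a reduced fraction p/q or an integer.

For a measurable rectangle A x B, the product measure satisfies
  (mu x nu)(A x B) = mu(A) * nu(B).
  mu(A) = 1.
  nu(B) = 4.
  (mu x nu)(A x B) = 1 * 4 = 4.

4


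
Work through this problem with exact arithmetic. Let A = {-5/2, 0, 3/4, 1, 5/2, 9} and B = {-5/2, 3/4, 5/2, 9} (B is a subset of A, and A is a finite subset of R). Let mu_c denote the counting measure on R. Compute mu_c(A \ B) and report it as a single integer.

Counting measure assigns mu_c(E) = |E| (number of elements) when E is finite. For B subset A, A \ B is the set of elements of A not in B, so |A \ B| = |A| - |B|.
|A| = 6, |B| = 4, so mu_c(A \ B) = 6 - 4 = 2.

2


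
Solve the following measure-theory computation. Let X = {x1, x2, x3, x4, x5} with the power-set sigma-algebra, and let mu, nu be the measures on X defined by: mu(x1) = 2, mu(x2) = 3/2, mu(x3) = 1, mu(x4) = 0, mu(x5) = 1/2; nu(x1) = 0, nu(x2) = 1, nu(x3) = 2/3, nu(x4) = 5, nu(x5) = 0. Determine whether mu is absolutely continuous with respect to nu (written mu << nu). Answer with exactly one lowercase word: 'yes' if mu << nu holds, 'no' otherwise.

mu << nu means: every nu-null measurable set is also mu-null; equivalently, for every atom x, if nu({x}) = 0 then mu({x}) = 0.
Checking each atom:
  x1: nu = 0, mu = 2 > 0 -> violates mu << nu.
  x2: nu = 1 > 0 -> no constraint.
  x3: nu = 2/3 > 0 -> no constraint.
  x4: nu = 5 > 0 -> no constraint.
  x5: nu = 0, mu = 1/2 > 0 -> violates mu << nu.
The atom(s) x1, x5 violate the condition (nu = 0 but mu > 0). Therefore mu is NOT absolutely continuous w.r.t. nu.

no


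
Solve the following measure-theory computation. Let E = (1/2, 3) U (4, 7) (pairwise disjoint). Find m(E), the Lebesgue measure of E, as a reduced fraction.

For pairwise disjoint intervals, m(union_i I_i) = sum_i m(I_i),
and m is invariant under swapping open/closed endpoints (single points have measure 0).
So m(E) = sum_i (b_i - a_i).
  I_1 has length 3 - 1/2 = 5/2.
  I_2 has length 7 - 4 = 3.
Summing:
  m(E) = 5/2 + 3 = 11/2.

11/2


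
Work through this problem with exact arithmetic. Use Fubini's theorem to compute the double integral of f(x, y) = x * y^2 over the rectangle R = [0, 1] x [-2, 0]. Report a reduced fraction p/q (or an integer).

f(x, y) is a tensor product of a function of x and a function of y, and both factors are bounded continuous (hence Lebesgue integrable) on the rectangle, so Fubini's theorem applies:
  integral_R f d(m x m) = (integral_a1^b1 x dx) * (integral_a2^b2 y^2 dy).
Inner integral in x: integral_{0}^{1} x dx = (1^2 - 0^2)/2
  = 1/2.
Inner integral in y: integral_{-2}^{0} y^2 dy = (0^3 - (-2)^3)/3
  = 8/3.
Product: (1/2) * (8/3) = 4/3.

4/3


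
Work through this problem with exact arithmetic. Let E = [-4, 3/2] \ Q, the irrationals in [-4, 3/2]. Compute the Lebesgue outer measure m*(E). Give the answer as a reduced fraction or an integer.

The interval I = [-4, 3/2] has m(I) = 3/2 - (-4) = 11/2 (endpoints are measure-zero, so open/closed/half-open agree). Write I = (I cap Q) u (I \ Q). The rationals in I are countable, so m*(I cap Q) = 0 (cover each rational by intervals whose total length is arbitrarily small). By countable subadditivity m*(I) <= m*(I cap Q) + m*(I \ Q), hence m*(I \ Q) >= m(I) = 11/2. The reverse inequality m*(I \ Q) <= m*(I) = 11/2 is trivial since (I \ Q) is a subset of I. Therefore m*(I \ Q) = 11/2.

11/2


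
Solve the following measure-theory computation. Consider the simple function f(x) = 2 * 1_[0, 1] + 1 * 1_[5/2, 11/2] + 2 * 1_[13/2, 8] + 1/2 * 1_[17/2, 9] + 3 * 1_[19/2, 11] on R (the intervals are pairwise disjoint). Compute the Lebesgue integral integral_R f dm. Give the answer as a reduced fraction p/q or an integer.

For a simple function f = sum_i c_i * 1_{A_i} with disjoint A_i,
  integral f dm = sum_i c_i * m(A_i).
Lengths of the A_i:
  m(A_1) = 1 - 0 = 1.
  m(A_2) = 11/2 - 5/2 = 3.
  m(A_3) = 8 - 13/2 = 3/2.
  m(A_4) = 9 - 17/2 = 1/2.
  m(A_5) = 11 - 19/2 = 3/2.
Contributions c_i * m(A_i):
  (2) * (1) = 2.
  (1) * (3) = 3.
  (2) * (3/2) = 3.
  (1/2) * (1/2) = 1/4.
  (3) * (3/2) = 9/2.
Total: 2 + 3 + 3 + 1/4 + 9/2 = 51/4.

51/4


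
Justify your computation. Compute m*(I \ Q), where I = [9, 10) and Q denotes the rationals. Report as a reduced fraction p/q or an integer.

The interval I = [9, 10) has m(I) = 10 - 9 = 1 (endpoints are measure-zero, so open/closed/half-open agree). Write I = (I cap Q) u (I \ Q). The rationals in I are countable, so m*(I cap Q) = 0 (cover each rational by intervals whose total length is arbitrarily small). By countable subadditivity m*(I) <= m*(I cap Q) + m*(I \ Q), hence m*(I \ Q) >= m(I) = 1. The reverse inequality m*(I \ Q) <= m*(I) = 1 is trivial since (I \ Q) is a subset of I. Therefore m*(I \ Q) = 1.

1


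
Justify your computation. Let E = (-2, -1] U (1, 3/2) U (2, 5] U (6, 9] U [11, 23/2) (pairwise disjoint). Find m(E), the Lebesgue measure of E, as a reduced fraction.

For pairwise disjoint intervals, m(union_i I_i) = sum_i m(I_i),
and m is invariant under swapping open/closed endpoints (single points have measure 0).
So m(E) = sum_i (b_i - a_i).
  I_1 has length -1 - (-2) = 1.
  I_2 has length 3/2 - 1 = 1/2.
  I_3 has length 5 - 2 = 3.
  I_4 has length 9 - 6 = 3.
  I_5 has length 23/2 - 11 = 1/2.
Summing:
  m(E) = 1 + 1/2 + 3 + 3 + 1/2 = 8.

8


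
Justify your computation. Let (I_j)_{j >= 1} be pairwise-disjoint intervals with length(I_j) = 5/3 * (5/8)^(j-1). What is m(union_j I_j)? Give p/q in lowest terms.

By countable additivity of the Lebesgue measure on pairwise disjoint measurable sets,
  m(union_{j >= 1} I_j) = sum_{j >= 1} m(I_j) = sum_{j >= 1} a * r^(j-1),
  with a = 5/3 and r = 5/8.
Since 0 < r = 5/8 < 1, the geometric series converges:
  sum_{j >= 1} a * r^(j-1) = a / (1 - r).
  = 5/3 / (1 - 5/8)
  = 5/3 / (3/8)
  = 40/9.

40/9


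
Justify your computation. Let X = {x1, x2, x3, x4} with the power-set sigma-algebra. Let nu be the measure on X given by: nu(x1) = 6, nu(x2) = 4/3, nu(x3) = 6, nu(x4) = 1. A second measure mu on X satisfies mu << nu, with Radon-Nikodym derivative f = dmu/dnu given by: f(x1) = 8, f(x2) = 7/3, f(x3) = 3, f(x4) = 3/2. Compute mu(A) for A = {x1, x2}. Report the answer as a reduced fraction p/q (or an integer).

By the defining property of the Radon-Nikodym derivative, for every measurable set A,
  mu(A) = integral_A f dnu.
Since nu is a discrete measure concentrated on the atoms of X, the integral over A reduces to the sum
  mu(A) = sum_{x in A} f(x) * nu({x}).
Computing each term:
  x1: f(x1) * nu(x1) = 8 * 6 = 48.
  x2: f(x2) * nu(x2) = 7/3 * 4/3 = 28/9.
Summing: mu(A) = 48 + 28/9 = 460/9.

460/9


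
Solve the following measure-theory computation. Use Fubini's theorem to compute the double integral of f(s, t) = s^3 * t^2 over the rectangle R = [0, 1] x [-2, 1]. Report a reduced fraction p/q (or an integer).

f(s, t) is a tensor product of a function of s and a function of t, and both factors are bounded continuous (hence Lebesgue integrable) on the rectangle, so Fubini's theorem applies:
  integral_R f d(m x m) = (integral_a1^b1 s^3 ds) * (integral_a2^b2 t^2 dt).
Inner integral in s: integral_{0}^{1} s^3 ds = (1^4 - 0^4)/4
  = 1/4.
Inner integral in t: integral_{-2}^{1} t^2 dt = (1^3 - (-2)^3)/3
  = 3.
Product: (1/4) * (3) = 3/4.

3/4


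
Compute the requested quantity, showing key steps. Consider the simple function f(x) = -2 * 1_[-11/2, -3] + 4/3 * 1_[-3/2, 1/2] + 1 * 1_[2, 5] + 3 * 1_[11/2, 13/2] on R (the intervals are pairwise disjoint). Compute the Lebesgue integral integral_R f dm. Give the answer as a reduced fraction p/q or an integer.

For a simple function f = sum_i c_i * 1_{A_i} with disjoint A_i,
  integral f dm = sum_i c_i * m(A_i).
Lengths of the A_i:
  m(A_1) = -3 - (-11/2) = 5/2.
  m(A_2) = 1/2 - (-3/2) = 2.
  m(A_3) = 5 - 2 = 3.
  m(A_4) = 13/2 - 11/2 = 1.
Contributions c_i * m(A_i):
  (-2) * (5/2) = -5.
  (4/3) * (2) = 8/3.
  (1) * (3) = 3.
  (3) * (1) = 3.
Total: -5 + 8/3 + 3 + 3 = 11/3.

11/3


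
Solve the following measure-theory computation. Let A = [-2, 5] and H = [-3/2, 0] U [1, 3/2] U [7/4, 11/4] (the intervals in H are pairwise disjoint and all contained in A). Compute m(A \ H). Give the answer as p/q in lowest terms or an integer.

The ambient interval has length m(A) = 5 - (-2) = 7.
Since the holes are disjoint and sit inside A, by finite additivity
  m(H) = sum_i (b_i - a_i), and m(A \ H) = m(A) - m(H).
Computing the hole measures:
  m(H_1) = 0 - (-3/2) = 3/2.
  m(H_2) = 3/2 - 1 = 1/2.
  m(H_3) = 11/4 - 7/4 = 1.
Summed: m(H) = 3/2 + 1/2 + 1 = 3.
So m(A \ H) = 7 - 3 = 4.

4


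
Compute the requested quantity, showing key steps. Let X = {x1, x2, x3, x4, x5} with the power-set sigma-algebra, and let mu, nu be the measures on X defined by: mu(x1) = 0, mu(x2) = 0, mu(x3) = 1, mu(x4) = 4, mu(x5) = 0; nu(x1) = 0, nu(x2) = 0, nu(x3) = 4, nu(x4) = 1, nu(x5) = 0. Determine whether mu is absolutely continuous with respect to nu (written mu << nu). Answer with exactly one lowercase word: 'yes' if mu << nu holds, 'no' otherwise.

mu << nu means: every nu-null measurable set is also mu-null; equivalently, for every atom x, if nu({x}) = 0 then mu({x}) = 0.
Checking each atom:
  x1: nu = 0, mu = 0 -> consistent with mu << nu.
  x2: nu = 0, mu = 0 -> consistent with mu << nu.
  x3: nu = 4 > 0 -> no constraint.
  x4: nu = 1 > 0 -> no constraint.
  x5: nu = 0, mu = 0 -> consistent with mu << nu.
No atom violates the condition. Therefore mu << nu.

yes


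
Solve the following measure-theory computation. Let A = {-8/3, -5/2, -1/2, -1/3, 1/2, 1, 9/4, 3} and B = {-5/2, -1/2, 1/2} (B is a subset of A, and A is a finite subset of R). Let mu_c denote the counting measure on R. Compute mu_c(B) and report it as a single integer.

Counting measure assigns mu_c(E) = |E| (number of elements) when E is finite.
B has 3 element(s), so mu_c(B) = 3.

3


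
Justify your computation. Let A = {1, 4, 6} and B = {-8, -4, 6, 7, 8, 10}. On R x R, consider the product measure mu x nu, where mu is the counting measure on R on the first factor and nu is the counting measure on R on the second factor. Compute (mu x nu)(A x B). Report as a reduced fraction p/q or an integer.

For a measurable rectangle A x B, the product measure satisfies
  (mu x nu)(A x B) = mu(A) * nu(B).
  mu(A) = 3.
  nu(B) = 6.
  (mu x nu)(A x B) = 3 * 6 = 18.

18


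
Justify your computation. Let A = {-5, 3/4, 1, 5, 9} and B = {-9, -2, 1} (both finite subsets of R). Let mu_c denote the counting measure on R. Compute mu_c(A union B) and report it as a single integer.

Counting measure on a finite set equals cardinality. By inclusion-exclusion, |A union B| = |A| + |B| - |A cap B|.
|A| = 5, |B| = 3, |A cap B| = 1.
So mu_c(A union B) = 5 + 3 - 1 = 7.

7


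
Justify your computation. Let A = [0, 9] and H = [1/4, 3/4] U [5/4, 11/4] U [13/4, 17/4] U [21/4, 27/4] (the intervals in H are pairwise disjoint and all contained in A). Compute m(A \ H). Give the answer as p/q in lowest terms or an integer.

The ambient interval has length m(A) = 9 - 0 = 9.
Since the holes are disjoint and sit inside A, by finite additivity
  m(H) = sum_i (b_i - a_i), and m(A \ H) = m(A) - m(H).
Computing the hole measures:
  m(H_1) = 3/4 - 1/4 = 1/2.
  m(H_2) = 11/4 - 5/4 = 3/2.
  m(H_3) = 17/4 - 13/4 = 1.
  m(H_4) = 27/4 - 21/4 = 3/2.
Summed: m(H) = 1/2 + 3/2 + 1 + 3/2 = 9/2.
So m(A \ H) = 9 - 9/2 = 9/2.

9/2


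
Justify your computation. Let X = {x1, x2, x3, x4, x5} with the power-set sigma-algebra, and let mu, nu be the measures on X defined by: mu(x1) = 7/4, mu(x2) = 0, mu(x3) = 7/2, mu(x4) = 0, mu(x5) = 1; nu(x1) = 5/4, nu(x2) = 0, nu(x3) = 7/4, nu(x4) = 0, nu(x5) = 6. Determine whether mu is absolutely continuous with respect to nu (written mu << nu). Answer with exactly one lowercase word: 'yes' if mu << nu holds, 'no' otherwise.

mu << nu means: every nu-null measurable set is also mu-null; equivalently, for every atom x, if nu({x}) = 0 then mu({x}) = 0.
Checking each atom:
  x1: nu = 5/4 > 0 -> no constraint.
  x2: nu = 0, mu = 0 -> consistent with mu << nu.
  x3: nu = 7/4 > 0 -> no constraint.
  x4: nu = 0, mu = 0 -> consistent with mu << nu.
  x5: nu = 6 > 0 -> no constraint.
No atom violates the condition. Therefore mu << nu.

yes


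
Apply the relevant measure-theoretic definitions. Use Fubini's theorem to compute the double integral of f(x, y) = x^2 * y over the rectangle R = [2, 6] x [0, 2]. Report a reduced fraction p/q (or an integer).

f(x, y) is a tensor product of a function of x and a function of y, and both factors are bounded continuous (hence Lebesgue integrable) on the rectangle, so Fubini's theorem applies:
  integral_R f d(m x m) = (integral_a1^b1 x^2 dx) * (integral_a2^b2 y dy).
Inner integral in x: integral_{2}^{6} x^2 dx = (6^3 - 2^3)/3
  = 208/3.
Inner integral in y: integral_{0}^{2} y dy = (2^2 - 0^2)/2
  = 2.
Product: (208/3) * (2) = 416/3.

416/3


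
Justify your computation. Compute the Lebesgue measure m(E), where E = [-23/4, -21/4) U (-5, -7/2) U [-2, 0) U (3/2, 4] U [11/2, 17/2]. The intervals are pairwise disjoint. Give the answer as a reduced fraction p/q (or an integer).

For pairwise disjoint intervals, m(union_i I_i) = sum_i m(I_i),
and m is invariant under swapping open/closed endpoints (single points have measure 0).
So m(E) = sum_i (b_i - a_i).
  I_1 has length -21/4 - (-23/4) = 1/2.
  I_2 has length -7/2 - (-5) = 3/2.
  I_3 has length 0 - (-2) = 2.
  I_4 has length 4 - 3/2 = 5/2.
  I_5 has length 17/2 - 11/2 = 3.
Summing:
  m(E) = 1/2 + 3/2 + 2 + 5/2 + 3 = 19/2.

19/2


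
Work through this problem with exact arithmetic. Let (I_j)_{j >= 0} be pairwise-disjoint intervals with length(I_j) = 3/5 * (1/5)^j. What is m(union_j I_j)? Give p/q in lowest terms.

By countable additivity of the Lebesgue measure on pairwise disjoint measurable sets,
  m(union_{j >= 0} I_j) = sum_{j >= 0} m(I_j) = sum_{j >= 0} a * r^j,
  with a = 3/5 and r = 1/5.
Since 0 < r = 1/5 < 1, the geometric series converges:
  sum_{j >= 0} a * r^j = a / (1 - r).
  = 3/5 / (1 - 1/5)
  = 3/5 / (4/5)
  = 3/4.

3/4


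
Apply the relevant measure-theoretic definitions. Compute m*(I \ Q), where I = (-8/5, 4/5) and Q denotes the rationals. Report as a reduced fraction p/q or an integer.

The interval I = (-8/5, 4/5) has m(I) = 4/5 - (-8/5) = 12/5 (endpoints are measure-zero, so open/closed/half-open agree). Write I = (I cap Q) u (I \ Q). The rationals in I are countable, so m*(I cap Q) = 0 (cover each rational by intervals whose total length is arbitrarily small). By countable subadditivity m*(I) <= m*(I cap Q) + m*(I \ Q), hence m*(I \ Q) >= m(I) = 12/5. The reverse inequality m*(I \ Q) <= m*(I) = 12/5 is trivial since (I \ Q) is a subset of I. Therefore m*(I \ Q) = 12/5.

12/5


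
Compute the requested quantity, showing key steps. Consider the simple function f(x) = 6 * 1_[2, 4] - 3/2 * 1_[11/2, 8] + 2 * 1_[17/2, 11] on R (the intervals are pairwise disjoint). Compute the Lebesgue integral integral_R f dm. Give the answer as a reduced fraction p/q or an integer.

For a simple function f = sum_i c_i * 1_{A_i} with disjoint A_i,
  integral f dm = sum_i c_i * m(A_i).
Lengths of the A_i:
  m(A_1) = 4 - 2 = 2.
  m(A_2) = 8 - 11/2 = 5/2.
  m(A_3) = 11 - 17/2 = 5/2.
Contributions c_i * m(A_i):
  (6) * (2) = 12.
  (-3/2) * (5/2) = -15/4.
  (2) * (5/2) = 5.
Total: 12 - 15/4 + 5 = 53/4.

53/4


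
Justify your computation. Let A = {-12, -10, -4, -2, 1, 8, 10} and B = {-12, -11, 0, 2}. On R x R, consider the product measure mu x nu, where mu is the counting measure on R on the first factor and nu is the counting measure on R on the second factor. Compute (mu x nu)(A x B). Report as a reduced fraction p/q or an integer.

For a measurable rectangle A x B, the product measure satisfies
  (mu x nu)(A x B) = mu(A) * nu(B).
  mu(A) = 7.
  nu(B) = 4.
  (mu x nu)(A x B) = 7 * 4 = 28.

28


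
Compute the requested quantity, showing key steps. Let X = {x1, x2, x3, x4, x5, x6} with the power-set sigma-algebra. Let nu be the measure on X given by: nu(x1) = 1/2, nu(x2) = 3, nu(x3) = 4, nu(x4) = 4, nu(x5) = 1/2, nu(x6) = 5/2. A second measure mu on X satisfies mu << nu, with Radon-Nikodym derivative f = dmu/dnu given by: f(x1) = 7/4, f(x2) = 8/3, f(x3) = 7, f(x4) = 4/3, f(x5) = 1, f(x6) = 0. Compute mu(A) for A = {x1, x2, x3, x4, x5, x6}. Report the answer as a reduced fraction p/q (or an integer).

By the defining property of the Radon-Nikodym derivative, for every measurable set A,
  mu(A) = integral_A f dnu.
Since nu is a discrete measure concentrated on the atoms of X, the integral over A reduces to the sum
  mu(A) = sum_{x in A} f(x) * nu({x}).
Computing each term:
  x1: f(x1) * nu(x1) = 7/4 * 1/2 = 7/8.
  x2: f(x2) * nu(x2) = 8/3 * 3 = 8.
  x3: f(x3) * nu(x3) = 7 * 4 = 28.
  x4: f(x4) * nu(x4) = 4/3 * 4 = 16/3.
  x5: f(x5) * nu(x5) = 1 * 1/2 = 1/2.
  x6: f(x6) * nu(x6) = 0 * 5/2 = 0.
Summing: mu(A) = 7/8 + 8 + 28 + 16/3 + 1/2 + 0 = 1025/24.

1025/24


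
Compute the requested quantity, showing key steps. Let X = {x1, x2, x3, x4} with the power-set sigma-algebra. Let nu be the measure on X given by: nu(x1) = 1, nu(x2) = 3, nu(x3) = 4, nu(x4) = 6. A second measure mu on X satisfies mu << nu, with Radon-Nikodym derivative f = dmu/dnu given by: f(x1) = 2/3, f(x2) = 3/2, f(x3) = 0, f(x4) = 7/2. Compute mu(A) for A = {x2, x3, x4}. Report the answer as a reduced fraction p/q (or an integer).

By the defining property of the Radon-Nikodym derivative, for every measurable set A,
  mu(A) = integral_A f dnu.
Since nu is a discrete measure concentrated on the atoms of X, the integral over A reduces to the sum
  mu(A) = sum_{x in A} f(x) * nu({x}).
Computing each term:
  x2: f(x2) * nu(x2) = 3/2 * 3 = 9/2.
  x3: f(x3) * nu(x3) = 0 * 4 = 0.
  x4: f(x4) * nu(x4) = 7/2 * 6 = 21.
Summing: mu(A) = 9/2 + 0 + 21 = 51/2.

51/2


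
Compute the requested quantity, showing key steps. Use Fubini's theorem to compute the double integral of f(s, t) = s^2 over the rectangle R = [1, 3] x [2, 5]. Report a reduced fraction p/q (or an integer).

f(s, t) is a tensor product of a function of s and a function of t, and both factors are bounded continuous (hence Lebesgue integrable) on the rectangle, so Fubini's theorem applies:
  integral_R f d(m x m) = (integral_a1^b1 s^2 ds) * (integral_a2^b2 1 dt).
Inner integral in s: integral_{1}^{3} s^2 ds = (3^3 - 1^3)/3
  = 26/3.
Inner integral in t: integral_{2}^{5} 1 dt = (5^1 - 2^1)/1
  = 3.
Product: (26/3) * (3) = 26.

26


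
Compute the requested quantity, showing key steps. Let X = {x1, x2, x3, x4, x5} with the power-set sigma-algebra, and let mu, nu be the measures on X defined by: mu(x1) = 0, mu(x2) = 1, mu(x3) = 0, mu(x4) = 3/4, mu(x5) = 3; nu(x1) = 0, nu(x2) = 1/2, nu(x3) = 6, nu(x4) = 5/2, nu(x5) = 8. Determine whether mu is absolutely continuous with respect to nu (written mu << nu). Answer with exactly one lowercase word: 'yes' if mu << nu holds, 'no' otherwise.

mu << nu means: every nu-null measurable set is also mu-null; equivalently, for every atom x, if nu({x}) = 0 then mu({x}) = 0.
Checking each atom:
  x1: nu = 0, mu = 0 -> consistent with mu << nu.
  x2: nu = 1/2 > 0 -> no constraint.
  x3: nu = 6 > 0 -> no constraint.
  x4: nu = 5/2 > 0 -> no constraint.
  x5: nu = 8 > 0 -> no constraint.
No atom violates the condition. Therefore mu << nu.

yes


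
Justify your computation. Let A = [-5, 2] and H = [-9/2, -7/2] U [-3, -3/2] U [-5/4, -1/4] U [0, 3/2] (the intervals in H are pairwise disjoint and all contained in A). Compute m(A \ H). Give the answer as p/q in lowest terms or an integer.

The ambient interval has length m(A) = 2 - (-5) = 7.
Since the holes are disjoint and sit inside A, by finite additivity
  m(H) = sum_i (b_i - a_i), and m(A \ H) = m(A) - m(H).
Computing the hole measures:
  m(H_1) = -7/2 - (-9/2) = 1.
  m(H_2) = -3/2 - (-3) = 3/2.
  m(H_3) = -1/4 - (-5/4) = 1.
  m(H_4) = 3/2 - 0 = 3/2.
Summed: m(H) = 1 + 3/2 + 1 + 3/2 = 5.
So m(A \ H) = 7 - 5 = 2.

2


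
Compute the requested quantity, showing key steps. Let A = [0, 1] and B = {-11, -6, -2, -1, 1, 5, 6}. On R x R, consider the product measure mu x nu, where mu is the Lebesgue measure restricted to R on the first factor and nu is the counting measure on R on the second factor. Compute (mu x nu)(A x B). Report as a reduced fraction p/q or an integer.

For a measurable rectangle A x B, the product measure satisfies
  (mu x nu)(A x B) = mu(A) * nu(B).
  mu(A) = 1.
  nu(B) = 7.
  (mu x nu)(A x B) = 1 * 7 = 7.

7


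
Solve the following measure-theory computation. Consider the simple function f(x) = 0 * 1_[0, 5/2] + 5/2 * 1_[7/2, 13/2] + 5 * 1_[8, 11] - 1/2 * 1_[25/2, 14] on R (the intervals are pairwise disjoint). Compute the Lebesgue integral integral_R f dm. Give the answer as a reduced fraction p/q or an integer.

For a simple function f = sum_i c_i * 1_{A_i} with disjoint A_i,
  integral f dm = sum_i c_i * m(A_i).
Lengths of the A_i:
  m(A_1) = 5/2 - 0 = 5/2.
  m(A_2) = 13/2 - 7/2 = 3.
  m(A_3) = 11 - 8 = 3.
  m(A_4) = 14 - 25/2 = 3/2.
Contributions c_i * m(A_i):
  (0) * (5/2) = 0.
  (5/2) * (3) = 15/2.
  (5) * (3) = 15.
  (-1/2) * (3/2) = -3/4.
Total: 0 + 15/2 + 15 - 3/4 = 87/4.

87/4


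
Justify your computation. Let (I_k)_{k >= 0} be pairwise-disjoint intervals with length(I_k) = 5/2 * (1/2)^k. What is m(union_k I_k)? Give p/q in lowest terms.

By countable additivity of the Lebesgue measure on pairwise disjoint measurable sets,
  m(union_{k >= 0} I_k) = sum_{k >= 0} m(I_k) = sum_{k >= 0} a * r^k,
  with a = 5/2 and r = 1/2.
Since 0 < r = 1/2 < 1, the geometric series converges:
  sum_{k >= 0} a * r^k = a / (1 - r).
  = 5/2 / (1 - 1/2)
  = 5/2 / (1/2)
  = 5.

5


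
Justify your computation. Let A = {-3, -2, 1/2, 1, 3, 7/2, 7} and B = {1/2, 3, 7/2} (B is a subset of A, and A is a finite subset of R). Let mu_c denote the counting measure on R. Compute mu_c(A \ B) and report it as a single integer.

Counting measure assigns mu_c(E) = |E| (number of elements) when E is finite. For B subset A, A \ B is the set of elements of A not in B, so |A \ B| = |A| - |B|.
|A| = 7, |B| = 3, so mu_c(A \ B) = 7 - 3 = 4.

4


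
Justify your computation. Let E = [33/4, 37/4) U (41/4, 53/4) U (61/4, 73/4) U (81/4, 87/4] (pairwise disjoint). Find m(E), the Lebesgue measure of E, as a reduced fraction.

For pairwise disjoint intervals, m(union_i I_i) = sum_i m(I_i),
and m is invariant under swapping open/closed endpoints (single points have measure 0).
So m(E) = sum_i (b_i - a_i).
  I_1 has length 37/4 - 33/4 = 1.
  I_2 has length 53/4 - 41/4 = 3.
  I_3 has length 73/4 - 61/4 = 3.
  I_4 has length 87/4 - 81/4 = 3/2.
Summing:
  m(E) = 1 + 3 + 3 + 3/2 = 17/2.

17/2


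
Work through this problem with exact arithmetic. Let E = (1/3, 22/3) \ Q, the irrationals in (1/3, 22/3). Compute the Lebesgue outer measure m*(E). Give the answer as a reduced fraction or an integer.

The interval I = (1/3, 22/3) has m(I) = 22/3 - 1/3 = 7 (endpoints are measure-zero, so open/closed/half-open agree). Write I = (I cap Q) u (I \ Q). The rationals in I are countable, so m*(I cap Q) = 0 (cover each rational by intervals whose total length is arbitrarily small). By countable subadditivity m*(I) <= m*(I cap Q) + m*(I \ Q), hence m*(I \ Q) >= m(I) = 7. The reverse inequality m*(I \ Q) <= m*(I) = 7 is trivial since (I \ Q) is a subset of I. Therefore m*(I \ Q) = 7.

7


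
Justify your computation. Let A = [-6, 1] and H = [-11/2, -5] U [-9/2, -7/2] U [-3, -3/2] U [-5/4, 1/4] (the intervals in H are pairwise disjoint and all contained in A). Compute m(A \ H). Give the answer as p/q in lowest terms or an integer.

The ambient interval has length m(A) = 1 - (-6) = 7.
Since the holes are disjoint and sit inside A, by finite additivity
  m(H) = sum_i (b_i - a_i), and m(A \ H) = m(A) - m(H).
Computing the hole measures:
  m(H_1) = -5 - (-11/2) = 1/2.
  m(H_2) = -7/2 - (-9/2) = 1.
  m(H_3) = -3/2 - (-3) = 3/2.
  m(H_4) = 1/4 - (-5/4) = 3/2.
Summed: m(H) = 1/2 + 1 + 3/2 + 3/2 = 9/2.
So m(A \ H) = 7 - 9/2 = 5/2.

5/2


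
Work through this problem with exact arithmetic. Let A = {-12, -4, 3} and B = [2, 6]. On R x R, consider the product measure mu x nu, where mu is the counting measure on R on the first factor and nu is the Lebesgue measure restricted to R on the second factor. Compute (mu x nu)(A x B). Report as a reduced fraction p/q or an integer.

For a measurable rectangle A x B, the product measure satisfies
  (mu x nu)(A x B) = mu(A) * nu(B).
  mu(A) = 3.
  nu(B) = 4.
  (mu x nu)(A x B) = 3 * 4 = 12.

12


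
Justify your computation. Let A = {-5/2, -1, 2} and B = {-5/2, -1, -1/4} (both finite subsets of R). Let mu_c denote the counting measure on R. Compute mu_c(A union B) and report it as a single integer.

Counting measure on a finite set equals cardinality. By inclusion-exclusion, |A union B| = |A| + |B| - |A cap B|.
|A| = 3, |B| = 3, |A cap B| = 2.
So mu_c(A union B) = 3 + 3 - 2 = 4.

4


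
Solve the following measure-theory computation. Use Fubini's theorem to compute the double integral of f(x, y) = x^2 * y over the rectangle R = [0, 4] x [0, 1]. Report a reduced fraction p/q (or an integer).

f(x, y) is a tensor product of a function of x and a function of y, and both factors are bounded continuous (hence Lebesgue integrable) on the rectangle, so Fubini's theorem applies:
  integral_R f d(m x m) = (integral_a1^b1 x^2 dx) * (integral_a2^b2 y dy).
Inner integral in x: integral_{0}^{4} x^2 dx = (4^3 - 0^3)/3
  = 64/3.
Inner integral in y: integral_{0}^{1} y dy = (1^2 - 0^2)/2
  = 1/2.
Product: (64/3) * (1/2) = 32/3.

32/3


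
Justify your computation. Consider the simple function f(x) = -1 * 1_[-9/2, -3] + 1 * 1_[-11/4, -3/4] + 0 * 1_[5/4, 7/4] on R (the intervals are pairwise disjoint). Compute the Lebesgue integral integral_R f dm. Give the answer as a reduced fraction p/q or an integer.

For a simple function f = sum_i c_i * 1_{A_i} with disjoint A_i,
  integral f dm = sum_i c_i * m(A_i).
Lengths of the A_i:
  m(A_1) = -3 - (-9/2) = 3/2.
  m(A_2) = -3/4 - (-11/4) = 2.
  m(A_3) = 7/4 - 5/4 = 1/2.
Contributions c_i * m(A_i):
  (-1) * (3/2) = -3/2.
  (1) * (2) = 2.
  (0) * (1/2) = 0.
Total: -3/2 + 2 + 0 = 1/2.

1/2


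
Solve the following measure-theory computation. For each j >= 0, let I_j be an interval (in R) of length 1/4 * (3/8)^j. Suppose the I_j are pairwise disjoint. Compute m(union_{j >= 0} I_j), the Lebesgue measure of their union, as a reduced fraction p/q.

By countable additivity of the Lebesgue measure on pairwise disjoint measurable sets,
  m(union_{j >= 0} I_j) = sum_{j >= 0} m(I_j) = sum_{j >= 0} a * r^j,
  with a = 1/4 and r = 3/8.
Since 0 < r = 3/8 < 1, the geometric series converges:
  sum_{j >= 0} a * r^j = a / (1 - r).
  = 1/4 / (1 - 3/8)
  = 1/4 / (5/8)
  = 2/5.

2/5


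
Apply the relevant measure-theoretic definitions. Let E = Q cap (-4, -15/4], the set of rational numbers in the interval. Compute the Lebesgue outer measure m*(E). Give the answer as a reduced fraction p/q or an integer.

The set Q cap (-4, -15/4] is countable (a subset of the countable set Q). Lebesgue outer measure of any countable set is 0: each singleton {q} has m*({q}) = 0, and by countable subadditivity m*(union_k {q_k}) <= sum_k m*({q_k}) = sum_k 0 = 0. The reverse inequality m*(E) >= 0 is automatic. So m*(Q cap (-4, -15/4]) = 0.

0
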